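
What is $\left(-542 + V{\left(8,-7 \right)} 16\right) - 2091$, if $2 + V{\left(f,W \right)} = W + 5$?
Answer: $-2697$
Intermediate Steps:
$V{\left(f,W \right)} = 3 + W$ ($V{\left(f,W \right)} = -2 + \left(W + 5\right) = -2 + \left(5 + W\right) = 3 + W$)
$\left(-542 + V{\left(8,-7 \right)} 16\right) - 2091 = \left(-542 + \left(3 - 7\right) 16\right) - 2091 = \left(-542 - 64\right) - 2091 = -606 - 2091 = -2697$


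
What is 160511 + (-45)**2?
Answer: 162536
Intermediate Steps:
160511 + (-45)**2 = 160511 + 2025 = 162536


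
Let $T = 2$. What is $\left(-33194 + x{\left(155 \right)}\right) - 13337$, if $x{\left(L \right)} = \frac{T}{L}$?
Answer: $- \frac{7212303}{155} \approx -46531.0$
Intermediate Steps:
$x{\left(L \right)} = \frac{2}{L}$
$\left(-33194 + x{\left(155 \right)}\right) - 13337 = \left(-33194 + \frac{2}{155}\right) - 13337 = - \frac{5145068}{155} - 13337 = - \frac{7212303}{155}$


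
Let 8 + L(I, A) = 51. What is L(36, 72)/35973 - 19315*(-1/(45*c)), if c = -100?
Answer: -15436111/3597300 ≈ -4.2910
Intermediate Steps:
L(I, A) = 43 (L(I, A) = -8 + 51 = 43)
L(36, 72)/35973 - 19315*(-1/(45*c)) = 43/35973 - 19315/((-100*(-45))) = 43*(1/35973) - 19315/4500 = 43/35973 - 19315*1/4500 = 43/35973 - 3863/900 = -15436111/3597300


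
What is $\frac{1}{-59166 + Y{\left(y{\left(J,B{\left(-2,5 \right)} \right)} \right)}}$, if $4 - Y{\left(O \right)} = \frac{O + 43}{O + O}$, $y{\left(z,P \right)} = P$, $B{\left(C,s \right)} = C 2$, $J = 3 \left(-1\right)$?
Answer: $- \frac{8}{473257} \approx -1.6904 \cdot 10^{-5}$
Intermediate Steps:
$J = -3$
$B{\left(C,s \right)} = 2 C$
$Y{\left(O \right)} = 4 - \frac{43 + O}{2 O}$ ($Y{\left(O \right)} = 4 - \frac{O + 43}{O + O} = 4 - \frac{43 + O}{2 O}$)
$\frac{1}{-59166 + Y{\left(y{\left(J,B{\left(-2,5 \right)} \right)} \right)}} = \frac{1}{-59166 + \frac{-43 + 7 \cdot 2 \left(-2\right)}{2 \cdot 2 \left(-2\right)}} = \frac{1}{-59166 + \frac{-43 + 7 \left(-4\right)}{2 \left(-4\right)}} = \frac{1}{-59166 + \frac{1}{2} \left(- \frac{1}{4}\right) \left(-43 - 28\right)} = \frac{1}{-59166 + \frac{1}{2} \left(- \frac{1}{4}\right) \left(-71\right)} = \frac{1}{-59166 + \frac{71}{8}} = \frac{1}{- \frac{473257}{8}} = - \frac{8}{473257}$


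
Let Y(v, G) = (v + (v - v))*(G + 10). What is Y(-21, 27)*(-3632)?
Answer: 2822064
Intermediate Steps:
Y(v, G) = v*(10 + G) (Y(v, G) = (v + 0)*(10 + G) = v*(10 + G))
Y(-21, 27)*(-3632) = -21*(10 + 27)*(-3632) = -21*37*(-3632) = -777*(-3632) = 2822064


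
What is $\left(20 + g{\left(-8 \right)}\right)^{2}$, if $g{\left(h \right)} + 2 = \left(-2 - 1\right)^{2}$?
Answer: $729$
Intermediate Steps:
$g{\left(h \right)} = 7$ ($g{\left(h \right)} = -2 + \left(-2 - 1\right)^{2} = -2 + \left(-3\right)^{2} = -2 + 9 = 7$)
$\left(20 + g{\left(-8 \right)}\right)^{2} = \left(20 + 7\right)^{2} = 27^{2} = 729$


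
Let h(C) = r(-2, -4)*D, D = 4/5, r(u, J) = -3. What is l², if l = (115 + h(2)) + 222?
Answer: 2798929/25 ≈ 1.1196e+5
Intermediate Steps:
D = ⅘ (D = 4*(⅕) = ⅘ ≈ 0.80000)
h(C) = -12/5 (h(C) = -3*⅘ = -12/5)
l = 1673/5 (l = (115 - 12/5) + 222 = 563/5 + 222 = 1673/5 ≈ 334.60)
l² = (1673/5)² = 2798929/25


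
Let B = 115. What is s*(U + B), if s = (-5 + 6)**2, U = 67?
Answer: 182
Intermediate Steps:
s = 1 (s = 1**2 = 1)
s*(U + B) = 1*(67 + 115) = 1*182 = 182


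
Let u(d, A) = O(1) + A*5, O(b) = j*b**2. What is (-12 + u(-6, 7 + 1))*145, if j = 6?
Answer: 4930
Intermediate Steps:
O(b) = 6*b**2
u(d, A) = 6 + 5*A (u(d, A) = 6*1**2 + A*5 = 6*1 + 5*A = 6 + 5*A)
(-12 + u(-6, 7 + 1))*145 = (-12 + (6 + 5*(7 + 1)))*145 = (-12 + (6 + 5*8))*145 = (-12 + (6 + 40))*145 = (-12 + 46)*145 = 34*145 = 4930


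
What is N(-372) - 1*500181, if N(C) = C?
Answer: -500553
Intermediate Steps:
N(-372) - 1*500181 = -372 - 1*500181 = -372 - 500181 = -500553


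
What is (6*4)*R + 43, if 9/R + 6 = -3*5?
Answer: 229/7 ≈ 32.714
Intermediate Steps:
R = -3/7 (R = 9/(-6 - 3*5) = 9/(-6 - 15) = 9/(-21) = 9*(-1/21) = -3/7 ≈ -0.42857)
(6*4)*R + 43 = (6*4)*(-3/7) + 43 = 24*(-3/7) + 43 = -72/7 + 43 = 229/7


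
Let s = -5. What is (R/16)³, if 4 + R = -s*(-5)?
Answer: -24389/4096 ≈ -5.9543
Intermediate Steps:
R = -29 (R = -4 - 1*(-5)*(-5) = -4 + 5*(-5) = -4 - 25 = -29)
(R/16)³ = (-29/16)³ = -24389/4096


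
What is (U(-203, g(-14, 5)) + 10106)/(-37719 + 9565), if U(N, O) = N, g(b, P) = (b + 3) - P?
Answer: -9903/28154 ≈ -0.35174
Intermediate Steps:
g(b, P) = 3 + b - P (g(b, P) = (3 + b) - P = 3 + b - P)
(U(-203, g(-14, 5)) + 10106)/(-37719 + 9565) = (-203 + 10106)/(-37719 + 9565) = 9903/(-28154) = 9903*(-1/28154) = -9903/28154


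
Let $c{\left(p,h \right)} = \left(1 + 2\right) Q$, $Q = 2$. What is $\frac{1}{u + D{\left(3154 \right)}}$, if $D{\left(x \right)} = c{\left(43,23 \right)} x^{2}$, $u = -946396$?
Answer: $\frac{1}{58739900} \approx 1.7024 \cdot 10^{-8}$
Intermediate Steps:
$c{\left(p,h \right)} = 6$ ($c{\left(p,h \right)} = \left(1 + 2\right) 2 = 3 \cdot 2 = 6$)
$D{\left(x \right)} = 6 x^{2}$
$\frac{1}{u + D{\left(3154 \right)}} = \frac{1}{-946396 + 6 \cdot 3154^{2}} = \frac{1}{-946396 + 6 \cdot 9947716} = \frac{1}{-946396 + 59686296} = \frac{1}{58739900}$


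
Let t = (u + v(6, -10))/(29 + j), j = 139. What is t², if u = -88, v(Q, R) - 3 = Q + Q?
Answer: 5329/28224 ≈ 0.18881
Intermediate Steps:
v(Q, R) = 3 + 2*Q (v(Q, R) = 3 + (Q + Q) = 3 + 2*Q)
t = -73/168 (t = (-88 + (3 + 2*6))/(29 + 139) = (-88 + (3 + 12))/168 = (-88 + 15)*(1/168) = -73*1/168 = -73/168 ≈ -0.43452)
t² = (-73/168)² = 5329/28224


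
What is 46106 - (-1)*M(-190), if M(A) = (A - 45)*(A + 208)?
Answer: 41876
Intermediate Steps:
M(A) = (-45 + A)*(208 + A)
46106 - (-1)*M(-190) = 46106 - (-1)*(-9360 + (-190)**2 + 163*(-190)) = 46106 - (-1)*(-9360 + 36100 - 30970) = 46106 - (-1)*(-4230) = 46106 - 1*4230 = 46106 - 4230 = 41876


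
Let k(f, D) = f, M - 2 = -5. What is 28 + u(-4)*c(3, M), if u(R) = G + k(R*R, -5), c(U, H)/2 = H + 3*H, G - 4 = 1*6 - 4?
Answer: -500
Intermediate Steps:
M = -3 (M = 2 - 5 = -3)
G = 6 (G = 4 + (1*6 - 4) = 4 + (6 - 4) = 4 + 2 = 6)
c(U, H) = 8*H (c(U, H) = 2*(H + 3*H) = 2*(4*H) = 8*H)
u(R) = 6 + R² (u(R) = 6 + R*R = 6 + R²)
28 + u(-4)*c(3, M) = 28 + (6 + (-4)²)*(8*(-3)) = 28 + (6 + 16)*(-24) = 28 + 22*(-24) = 28 - 528 = -500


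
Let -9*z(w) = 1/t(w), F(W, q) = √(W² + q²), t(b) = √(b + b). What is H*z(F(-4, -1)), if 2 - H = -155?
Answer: -157*√2*17^(¾)/306 ≈ -6.0748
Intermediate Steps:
t(b) = √2*√b (t(b) = √(2*b) = √2*√b)
z(w) = -√2/(18*√w) (z(w) = -√2/(2*√w)/9 = -√2/(18*√w))
H = 157 (H = 2 - 1*(-155) = 2 + 155 = 157)
H*z(F(-4, -1)) = 157*(-√2/(18*√(√((-4)² + (-1)²)))) = 157*(-√2/(18*√(√(16 + 1)))) = 157*(-√2/(18*√(√17))) = 157*(-√2*17^(¾)/17/18) = 157*(-√2*17^(¾)/306) = -157*√2*17^(¾)/306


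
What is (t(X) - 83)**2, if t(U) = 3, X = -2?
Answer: 6400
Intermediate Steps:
(t(X) - 83)**2 = (3 - 83)**2 = (-80)**2 = 6400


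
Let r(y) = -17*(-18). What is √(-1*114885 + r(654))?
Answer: 3*I*√12731 ≈ 338.5*I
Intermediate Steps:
r(y) = 306
√(-1*114885 + r(654)) = √(-1*114885 + 306) = √(-114885 + 306) = √(-114579) = 3*I*√12731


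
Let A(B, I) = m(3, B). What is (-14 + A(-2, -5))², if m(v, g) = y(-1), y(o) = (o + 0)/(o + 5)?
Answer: 3249/16 ≈ 203.06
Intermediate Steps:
y(o) = o/(5 + o)
m(v, g) = -¼ (m(v, g) = -1/(5 - 1) = -1/4 = -1*¼ = -¼)
A(B, I) = -¼
(-14 + A(-2, -5))² = (-14 - ¼)² = (-57/4)² = 3249/16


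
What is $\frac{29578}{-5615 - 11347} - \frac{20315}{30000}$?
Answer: $- \frac{41064101}{16962000} \approx -2.4209$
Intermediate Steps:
$\frac{29578}{-5615 - 11347} - \frac{20315}{30000} = \frac{29578}{-16962} - \frac{4063}{6000} = 29578 \left(- \frac{1}{16962}\right) - \frac{4063}{6000} = - \frac{14789}{8481} - \frac{4063}{6000} = - \frac{41064101}{16962000}$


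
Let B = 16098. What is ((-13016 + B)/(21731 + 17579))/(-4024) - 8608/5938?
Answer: -340415338109/234823316680 ≈ -1.4497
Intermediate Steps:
((-13016 + B)/(21731 + 17579))/(-4024) - 8608/5938 = ((-13016 + 16098)/(21731 + 17579))/(-4024) - 8608/5938 = (3082/39310)*(-1/4024) - 8608*1/5938 = (3082*(1/39310))*(-1/4024) - 4304/2969 = (1541/19655)*(-1/4024) - 4304/2969 = -1541/79091720 - 4304/2969 = -340415338109/234823316680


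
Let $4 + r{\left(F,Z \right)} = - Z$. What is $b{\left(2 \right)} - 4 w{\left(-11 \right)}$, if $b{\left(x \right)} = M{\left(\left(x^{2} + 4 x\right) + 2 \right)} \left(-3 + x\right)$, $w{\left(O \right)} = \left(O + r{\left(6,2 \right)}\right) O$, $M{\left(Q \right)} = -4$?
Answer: $-744$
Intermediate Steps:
$r{\left(F,Z \right)} = -4 - Z$
$w{\left(O \right)} = O \left(-6 + O\right)$ ($w{\left(O \right)} = \left(O - 6\right) O = \left(-6 + O\right) O = O \left(-6 + O\right)$)
$b{\left(x \right)} = 12 - 4 x$ ($b{\left(x \right)} = - 4 \left(-3 + x\right) = 12 - 4 x$)
$b{\left(2 \right)} - 4 w{\left(-11 \right)} = \left(12 - 8\right) - 4 \left(- 11 \left(-6 - 11\right)\right) = \left(12 - 8\right) - 4 \left(\left(-11\right) \left(-17\right)\right) = 4 - 748 = -744$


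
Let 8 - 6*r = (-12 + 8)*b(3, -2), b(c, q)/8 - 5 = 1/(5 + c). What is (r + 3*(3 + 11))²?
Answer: 44944/9 ≈ 4993.8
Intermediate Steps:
b(c, q) = 40 + 8/(5 + c)
r = 86/3 (r = 4/3 - (-12 + 8)*8*(26 + 5*3)/(5 + 3)/6 = 4/3 - (-2)*8*(26 + 15)/8/3 = 4/3 - (-2)*8*(⅛)*41/3 = 4/3 - (-2)*41/3 = 4/3 - ⅙*(-164) = 4/3 + 82/3 = 86/3 ≈ 28.667)
(r + 3*(3 + 11))² = (86/3 + 3*(3 + 11))² = (86/3 + 3*14)² = (86/3 + 42)² = (212/3)² = 44944/9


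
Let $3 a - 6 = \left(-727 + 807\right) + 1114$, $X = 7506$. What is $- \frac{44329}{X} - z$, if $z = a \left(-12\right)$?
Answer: $\frac{35984471}{7506} \approx 4794.1$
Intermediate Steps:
$a = 400$ ($a = 2 + \frac{\left(-727 + 807\right) + 1114}{3} = 2 + \frac{80 + 1114}{3} = 2 + \frac{1}{3} \cdot 1194 = 2 + 398 = 400$)
$z = -4800$ ($z = 400 \left(-12\right) = -4800$)
$- \frac{44329}{X} - z = - \frac{44329}{7506} - -4800 = \left(-44329\right) \frac{1}{7506} + 4800 = - \frac{44329}{7506} + 4800 = \frac{35984471}{7506}$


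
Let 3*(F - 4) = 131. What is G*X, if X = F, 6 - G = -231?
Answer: 11297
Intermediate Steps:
G = 237 (G = 6 - 1*(-231) = 6 + 231 = 237)
F = 143/3 (F = 4 + (1/3)*131 = 4 + 131/3 = 143/3 ≈ 47.667)
X = 143/3 ≈ 47.667
G*X = 237*(143/3) = 11297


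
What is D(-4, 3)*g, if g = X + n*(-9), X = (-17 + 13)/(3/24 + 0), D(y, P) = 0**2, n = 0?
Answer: 0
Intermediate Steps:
D(y, P) = 0
X = -32 (X = -4/(3*(1/24) + 0) = -4/(1/8 + 0) = -4/1/8 = -4*8 = -32)
g = -32 (g = -32 + 0*(-9) = -32 + 0 = -32)
D(-4, 3)*g = 0*(-32) = 0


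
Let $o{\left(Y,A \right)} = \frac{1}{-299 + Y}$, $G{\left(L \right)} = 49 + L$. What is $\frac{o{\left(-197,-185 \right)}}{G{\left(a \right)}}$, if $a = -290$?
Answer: $\frac{1}{119536} \approx 8.3657 \cdot 10^{-6}$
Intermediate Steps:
$\frac{o{\left(-197,-185 \right)}}{G{\left(a \right)}} = \frac{1}{\left(-299 - 197\right) \left(49 - 290\right)} = \frac{1}{\left(-496\right) \left(-241\right)} = \left(- \frac{1}{496}\right) \left(- \frac{1}{241}\right) = \frac{1}{119536}$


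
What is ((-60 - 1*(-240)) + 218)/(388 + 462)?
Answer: 199/425 ≈ 0.46824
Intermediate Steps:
((-60 - 1*(-240)) + 218)/(388 + 462) = ((-60 + 240) + 218)/850 = (180 + 218)*(1/850) = 398*(1/850) = 199/425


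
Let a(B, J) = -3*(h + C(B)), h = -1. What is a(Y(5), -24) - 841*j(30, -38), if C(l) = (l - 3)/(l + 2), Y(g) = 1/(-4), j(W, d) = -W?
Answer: 176670/7 ≈ 25239.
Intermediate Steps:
Y(g) = -1/4
C(l) = (-3 + l)/(2 + l)
a(B, J) = 3 - 3*(-3 + B)/(2 + B) (a(B, J) = -3*(-1 + (-3 + B)/(2 + B)) = 3 - 3*(-3 + B)/(2 + B))
a(Y(5), -24) - 841*j(30, -38) = 15/(2 - 1/4) - (-841)*30 = 15/(7/4) - 841*(-30) = 15*(4/7) + 25230 = 60/7 + 25230 = 176670/7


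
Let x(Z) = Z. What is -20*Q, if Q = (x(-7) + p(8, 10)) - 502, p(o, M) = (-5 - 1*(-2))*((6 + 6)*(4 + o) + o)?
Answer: 19300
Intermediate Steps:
p(o, M) = -144 - 39*o (p(o, M) = (-5 + 2)*(12*(4 + o) + o) = -3*((48 + 12*o) + o) = -3*(48 + 13*o) = -144 - 39*o)
Q = -965 (Q = (-7 + (-144 - 39*8)) - 502 = (-7 + (-144 - 312)) - 502 = (-7 - 456) - 502 = -463 - 502 = -965)
-20*Q = -20*(-965) = 19300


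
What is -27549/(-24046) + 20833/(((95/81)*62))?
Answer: 10184809842/35407735 ≈ 287.64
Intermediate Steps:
-27549/(-24046) + 20833/(((95/81)*62)) = -27549*(-1/24046) + 20833/(((95*(1/81))*62)) = 27549/24046 + 20833/(((95/81)*62)) = 27549/24046 + 20833/(5890/81) = 27549/24046 + 20833*(81/5890) = 27549/24046 + 1687473/5890 = 10184809842/35407735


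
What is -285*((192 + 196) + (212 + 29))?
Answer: -179265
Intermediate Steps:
-285*((192 + 196) + (212 + 29)) = -285*(388 + 241) = -285*629 = -179265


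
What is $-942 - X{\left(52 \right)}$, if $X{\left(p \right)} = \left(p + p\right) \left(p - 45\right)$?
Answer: $-1670$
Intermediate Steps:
$X{\left(p \right)} = 2 p \left(-45 + p\right)$
$-942 - X{\left(52 \right)} = -942 - 2 \cdot 52 \left(-45 + 52\right) = -942 - 2 \cdot 52 \cdot 7 = -942 - 728 = -1670$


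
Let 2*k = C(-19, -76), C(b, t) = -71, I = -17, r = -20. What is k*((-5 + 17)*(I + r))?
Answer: 15762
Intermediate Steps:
k = -71/2 (k = (½)*(-71) = -71/2 ≈ -35.500)
k*((-5 + 17)*(I + r)) = -71*(-5 + 17)*(-17 - 20)/2 = -426*(-37) = -71/2*(-444) = 15762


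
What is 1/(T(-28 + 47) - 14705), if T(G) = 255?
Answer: -1/14450 ≈ -6.9204e-5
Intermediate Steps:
1/(T(-28 + 47) - 14705) = 1/(255 - 14705) = 1/(-14450) = -1/14450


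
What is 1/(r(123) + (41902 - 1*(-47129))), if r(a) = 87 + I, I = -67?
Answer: 1/89051 ≈ 1.1230e-5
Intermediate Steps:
r(a) = 20 (r(a) = 87 - 67 = 20)
1/(r(123) + (41902 - 1*(-47129))) = 1/(20 + (41902 - 1*(-47129))) = 1/(20 + (41902 + 47129)) = 1/(20 + 89031) = 1/89051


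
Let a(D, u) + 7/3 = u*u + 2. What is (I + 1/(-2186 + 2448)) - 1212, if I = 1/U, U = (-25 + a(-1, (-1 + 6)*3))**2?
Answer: -113934743585/94005862 ≈ -1212.0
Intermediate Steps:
a(D, u) = -1/3 + u**2 (a(D, u) = -7/3 + (u*u + 2) = -7/3 + (u**2 + 2) = -7/3 + (2 + u**2) = -1/3 + u**2)
U = 358801/9 (U = (-25 + (-1/3 + ((-1 + 6)*3)**2))**2 = (-25 + (-1/3 + (5*3)**2))**2 = (-25 + (-1/3 + 15**2))**2 = (-25 + (-1/3 + 225))**2 = (-25 + 674/3)**2 = (599/3)**2 = 358801/9 ≈ 39867.)
I = 9/358801 (I = 1/(358801/9) = 9/358801 ≈ 2.5084e-5)
(I + 1/(-2186 + 2448)) - 1212 = (9/358801 + 1/(-2186 + 2448)) - 1212 = (9/358801 + 1/262) - 1212 = 361159/94005862 - 1212 = -113934743585/94005862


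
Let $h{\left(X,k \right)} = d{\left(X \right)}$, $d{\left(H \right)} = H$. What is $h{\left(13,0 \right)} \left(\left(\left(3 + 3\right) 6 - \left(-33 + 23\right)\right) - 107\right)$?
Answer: $-793$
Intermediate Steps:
$h{\left(X,k \right)} = X$
$h{\left(13,0 \right)} \left(\left(\left(3 + 3\right) 6 - \left(-33 + 23\right)\right) - 107\right) = 13 \left(\left(\left(3 + 3\right) 6 - \left(-33 + 23\right)\right) - 107\right) = 13 \left(\left(6 \cdot 6 - -10\right) - 107\right) = 13 \left(\left(36 + 10\right) - 107\right) = 13 \left(46 - 107\right) = 13 \left(-61\right) = -793$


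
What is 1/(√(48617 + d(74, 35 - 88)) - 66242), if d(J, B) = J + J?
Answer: -66242/4387953799 - √48765/4387953799 ≈ -1.5147e-5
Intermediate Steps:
d(J, B) = 2*J
1/(√(48617 + d(74, 35 - 88)) - 66242) = 1/(√(48617 + 2*74) - 66242) = 1/(√(48617 + 148) - 66242) = 1/(√48765 - 66242) = 1/(-66242 + √48765)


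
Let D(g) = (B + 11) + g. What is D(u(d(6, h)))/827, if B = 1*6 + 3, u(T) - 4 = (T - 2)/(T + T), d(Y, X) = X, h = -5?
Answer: 247/8270 ≈ 0.029867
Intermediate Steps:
u(T) = 4 + (-2 + T)/(2*T) (u(T) = 4 + (T - 2)/(T + T) = 4 + (-2 + T)/((2*T)) = 4 + (-2 + T)*(1/(2*T)) = 4 + (-2 + T)/(2*T))
B = 9 (B = 6 + 3 = 9)
D(g) = 20 + g (D(g) = (9 + 11) + g = 20 + g)
D(u(d(6, h)))/827 = (20 + (9/2 - 1/(-5)))/827 = (20 + (9/2 - 1*(-⅕)))*(1/827) = (20 + (9/2 + ⅕))*(1/827) = (20 + 47/10)*(1/827) = (247/10)*(1/827) = 247/8270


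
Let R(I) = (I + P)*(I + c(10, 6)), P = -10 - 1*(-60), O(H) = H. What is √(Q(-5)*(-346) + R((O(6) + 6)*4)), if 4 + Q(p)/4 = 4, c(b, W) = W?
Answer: 42*√3 ≈ 72.746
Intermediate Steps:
Q(p) = 0 (Q(p) = -16 + 4*4 = -16 + 16 = 0)
P = 50 (P = -10 + 60 = 50)
R(I) = (6 + I)*(50 + I) (R(I) = (I + 50)*(I + 6) = (50 + I)*(6 + I) = (6 + I)*(50 + I))
√(Q(-5)*(-346) + R((O(6) + 6)*4)) = √(0*(-346) + (300 + ((6 + 6)*4)² + 56*((6 + 6)*4))) = √(0 + (300 + (12*4)² + 56*(12*4))) = √(0 + (300 + 48² + 56*48)) = √(0 + (300 + 2304 + 2688)) = √(0 + 5292) = √5292 = 42*√3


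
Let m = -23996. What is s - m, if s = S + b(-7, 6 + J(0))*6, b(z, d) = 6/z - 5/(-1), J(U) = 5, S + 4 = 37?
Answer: 168377/7 ≈ 24054.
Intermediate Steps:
S = 33 (S = -4 + 37 = 33)
b(z, d) = 5 + 6/z (b(z, d) = 6/z - 5*(-1) = 6/z + 5 = 5 + 6/z)
s = 405/7 (s = 33 + (5 + 6/(-7))*6 = 33 + (5 + 6*(-⅐))*6 = 33 + (5 - 6/7)*6 = 33 + (29/7)*6 = 33 + 174/7 = 405/7 ≈ 57.857)
s - m = 405/7 - 1*(-23996) = 405/7 + 23996 = 168377/7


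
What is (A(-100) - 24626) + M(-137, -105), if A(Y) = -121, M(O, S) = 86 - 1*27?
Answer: -24688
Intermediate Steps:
M(O, S) = 59 (M(O, S) = 86 - 27 = 59)
(A(-100) - 24626) + M(-137, -105) = (-121 - 24626) + 59 = -24747 + 59 = -24688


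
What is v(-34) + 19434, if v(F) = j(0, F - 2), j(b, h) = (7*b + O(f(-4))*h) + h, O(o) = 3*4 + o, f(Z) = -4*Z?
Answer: 18390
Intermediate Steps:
O(o) = 12 + o
j(b, h) = 7*b + 29*h (j(b, h) = (7*b + (12 - 4*(-4))*h) + h = (7*b + (12 + 16)*h) + h = (7*b + 28*h) + h = 7*b + 29*h)
v(F) = -58 + 29*F (v(F) = 7*0 + 29*(F - 2) = 0 + 29*(-2 + F) = 0 + (-58 + 29*F) = -58 + 29*F)
v(-34) + 19434 = (-58 + 29*(-34)) + 19434 = (-58 - 986) + 19434 = -1044 + 19434 = 18390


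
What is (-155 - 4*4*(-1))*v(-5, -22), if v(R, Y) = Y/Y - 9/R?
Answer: -1946/5 ≈ -389.20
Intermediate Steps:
v(R, Y) = 1 - 9/R
(-155 - 4*4*(-1))*v(-5, -22) = (-155 - 4*4*(-1))*((-9 - 5)/(-5)) = (-155 - 16*(-1))*(-1/5*(-14)) = (-155 + 16)*(14/5) = -139*14/5 = -1946/5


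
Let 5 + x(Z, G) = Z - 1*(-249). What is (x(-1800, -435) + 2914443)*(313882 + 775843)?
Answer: 3174245786075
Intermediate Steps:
x(Z, G) = 244 + Z (x(Z, G) = -5 + (Z - 1*(-249)) = -5 + (Z + 249) = -5 + (249 + Z) = 244 + Z)
(x(-1800, -435) + 2914443)*(313882 + 775843) = ((244 - 1800) + 2914443)*(313882 + 775843) = (-1556 + 2914443)*1089725 = 2912887*1089725 = 3174245786075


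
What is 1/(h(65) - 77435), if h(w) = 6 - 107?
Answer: -1/77536 ≈ -1.2897e-5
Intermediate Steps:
h(w) = -101
1/(h(65) - 77435) = 1/(-101 - 77435) = 1/(-77536) = -1/77536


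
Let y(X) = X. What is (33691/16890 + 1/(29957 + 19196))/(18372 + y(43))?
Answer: 1656030613/15288025640550 ≈ 0.00010832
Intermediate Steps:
(33691/16890 + 1/(29957 + 19196))/(18372 + y(43)) = (33691/16890 + 1/(29957 + 19196))/(18372 + 43) = (33691*(1/16890) + 1/49153)/18415 = (33691/16890 + 1/49153)*(1/18415) = (1656030613/830194170)*(1/18415) = 1656030613/15288025640550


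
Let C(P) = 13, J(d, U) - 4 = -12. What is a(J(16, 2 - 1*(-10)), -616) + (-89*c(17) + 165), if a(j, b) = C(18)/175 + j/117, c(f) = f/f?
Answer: 1556221/20475 ≈ 76.006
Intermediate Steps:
J(d, U) = -8 (J(d, U) = 4 - 12 = -8)
c(f) = 1
a(j, b) = 13/175 + j/117
a(J(16, 2 - 1*(-10)), -616) + (-89*c(17) + 165) = (13/175 + (1/117)*(-8)) + (-89*1 + 165) = (13/175 - 8/117) + (-89 + 165) = 121/20475 + 76 = 1556221/20475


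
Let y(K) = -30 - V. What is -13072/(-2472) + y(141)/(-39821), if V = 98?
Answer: 65107066/12304689 ≈ 5.2912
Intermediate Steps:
y(K) = -128 (y(K) = -30 - 1*98 = -30 - 98 = -128)
-13072/(-2472) + y(141)/(-39821) = -13072/(-2472) - 128/(-39821) = -13072*(-1/2472) - 128*(-1/39821) = 1634/309 + 128/39821 = 65107066/12304689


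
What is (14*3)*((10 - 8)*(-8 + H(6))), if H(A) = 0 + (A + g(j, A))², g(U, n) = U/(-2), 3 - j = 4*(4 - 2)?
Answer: 5397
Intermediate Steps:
j = -5 (j = 3 - 4*(4 - 2) = 3 - 4*2 = 3 - 1*8 = 3 - 8 = -5)
g(U, n) = -U/2 (g(U, n) = U*(-½) = -U/2)
H(A) = (5/2 + A)² (H(A) = 0 + (A - ½*(-5))² = 0 + (A + 5/2)² = 0 + (5/2 + A)² = (5/2 + A)²)
(14*3)*((10 - 8)*(-8 + H(6))) = (14*3)*((10 - 8)*(-8 + (5 + 2*6)²/4)) = 42*(2*(-8 + (5 + 12)²/4)) = 42*(2*(-8 + (¼)*17²)) = 42*(2*(-8 + (¼)*289)) = 42*(2*(-8 + 289/4)) = 42*(2*(257/4)) = 42*(257/2) = 5397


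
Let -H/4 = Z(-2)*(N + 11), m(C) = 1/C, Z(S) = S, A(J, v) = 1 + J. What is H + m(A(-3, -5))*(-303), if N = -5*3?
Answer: 239/2 ≈ 119.50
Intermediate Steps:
N = -15
H = -32 (H = -(-8)*(-15 + 11) = -(-8)*(-4) = -4*8 = -32)
H + m(A(-3, -5))*(-303) = -32 - 303/(1 - 3) = -32 - 303/(-2) = -32 - 1/2*(-303) = -32 + 303/2 = 239/2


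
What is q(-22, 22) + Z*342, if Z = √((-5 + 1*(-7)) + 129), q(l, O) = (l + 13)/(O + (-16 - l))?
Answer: -9/28 + 1026*√13 ≈ 3699.0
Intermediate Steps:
q(l, O) = (13 + l)/(-16 + O - l)
Z = 3*√13 (Z = √((-5 - 7) + 129) = √(-12 + 129) = √117 = 3*√13 ≈ 10.817)
q(-22, 22) + Z*342 = (-13 - 1*(-22))/(16 - 22 - 1*22) + (3*√13)*342 = (-13 + 22)/(16 - 22 - 22) + 1026*√13 = 9/(-28) + 1026*√13 = -1/28*9 + 1026*√13 = -9/28 + 1026*√13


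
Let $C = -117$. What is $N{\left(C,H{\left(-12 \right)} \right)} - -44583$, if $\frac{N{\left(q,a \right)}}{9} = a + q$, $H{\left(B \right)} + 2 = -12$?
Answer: $43404$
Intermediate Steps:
$H{\left(B \right)} = -14$ ($H{\left(B \right)} = -2 - 12 = -14$)
$N{\left(q,a \right)} = 9 a + 9 q$ ($N{\left(q,a \right)} = 9 \left(a + q\right) = 9 a + 9 q$)
$N{\left(C,H{\left(-12 \right)} \right)} - -44583 = \left(9 \left(-14\right) + 9 \left(-117\right)\right) - -44583 = \left(-126 - 1053\right) + 44583 = -1179 + 44583 = 43404$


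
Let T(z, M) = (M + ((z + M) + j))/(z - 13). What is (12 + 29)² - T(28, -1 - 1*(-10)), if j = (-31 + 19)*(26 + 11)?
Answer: 25613/15 ≈ 1707.5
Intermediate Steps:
j = -444 (j = -12*37 = -444)
T(z, M) = (-444 + z + 2*M)/(-13 + z) (T(z, M) = (M + ((z + M) - 444))/(z - 13) = (M + ((M + z) - 444))/(-13 + z) = (M + (-444 + M + z))/(-13 + z) = (-444 + z + 2*M)/(-13 + z))
(12 + 29)² - T(28, -1 - 1*(-10)) = (12 + 29)² - (-444 + 28 + 2*(-1 - 1*(-10)))/(-13 + 28) = 41² - (-444 + 28 + 2*(-1 + 10))/15 = 1681 - (-444 + 28 + 2*9)/15 = 1681 - (-444 + 28 + 18)/15 = 1681 - (-398)/15 = 1681 - 1*(-398/15) = 1681 + 398/15 = 25613/15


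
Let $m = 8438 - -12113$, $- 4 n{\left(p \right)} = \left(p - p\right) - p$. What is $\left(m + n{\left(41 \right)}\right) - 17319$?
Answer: $\frac{12969}{4} \approx 3242.3$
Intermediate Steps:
$n{\left(p \right)} = \frac{p}{4}$ ($n{\left(p \right)} = - \frac{\left(p - p\right) - p}{4} = - \frac{0 - p}{4} = - \frac{\left(-1\right) p}{4} = \frac{p}{4}$)
$m = 20551$ ($m = 8438 + 12113 = 20551$)
$\left(m + n{\left(41 \right)}\right) - 17319 = \left(20551 + \frac{1}{4} \cdot 41\right) - 17319 = \left(20551 + \frac{41}{4}\right) - 17319 = \frac{82245}{4} - 17319 = \frac{12969}{4}$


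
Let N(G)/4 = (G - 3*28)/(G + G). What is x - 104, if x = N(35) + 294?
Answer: 936/5 ≈ 187.20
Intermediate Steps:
N(G) = 2*(-84 + G)/G (N(G) = 4*((G - 3*28)/(G + G)) = 4*((G - 84)/((2*G))) = 4*((-84 + G)*(1/(2*G))) = 4*((-84 + G)/(2*G)) = 2*(-84 + G)/G)
x = 1456/5 (x = (2 - 168/35) + 294 = (2 - 168*1/35) + 294 = (2 - 24/5) + 294 = -14/5 + 294 = 1456/5 ≈ 291.20)
x - 104 = 1456/5 - 104 = 936/5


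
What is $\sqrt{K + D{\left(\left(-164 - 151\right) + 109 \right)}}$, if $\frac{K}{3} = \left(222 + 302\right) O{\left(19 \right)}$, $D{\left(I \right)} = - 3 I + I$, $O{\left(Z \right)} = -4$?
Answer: $2 i \sqrt{1469} \approx 76.655 i$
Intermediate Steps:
$D{\left(I \right)} = - 2 I$
$K = -6288$ ($K = 3 \left(222 + 302\right) \left(-4\right) = 3 \cdot 524 \left(-4\right) = 3 \left(-2096\right) = -6288$)
$\sqrt{K + D{\left(\left(-164 - 151\right) + 109 \right)}} = \sqrt{-6288 - 2 \left(\left(-164 - 151\right) + 109\right)} = \sqrt{-6288 - 2 \left(-315 + 109\right)} = \sqrt{-6288 - -412} = \sqrt{-6288 + 412} = \sqrt{-5876} = 2 i \sqrt{1469}$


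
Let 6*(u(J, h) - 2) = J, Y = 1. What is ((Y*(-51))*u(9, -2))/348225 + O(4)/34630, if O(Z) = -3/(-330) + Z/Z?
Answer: -8550761/17686579900 ≈ -0.00048346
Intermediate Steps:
u(J, h) = 2 + J/6
O(Z) = 111/110 (O(Z) = -3*(-1/330) + 1 = 1/110 + 1 = 111/110)
((Y*(-51))*u(9, -2))/348225 + O(4)/34630 = ((1*(-51))*(2 + (1/6)*9))/348225 + (111/110)/34630 = -51*(2 + 3/2)*(1/348225) + (111/110)*(1/34630) = -51*7/2*(1/348225) + 111/3809300 = -357/2*1/348225 + 111/3809300 = -119/232150 + 111/3809300 = -8550761/17686579900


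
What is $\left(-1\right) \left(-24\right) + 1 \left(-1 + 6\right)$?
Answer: $29$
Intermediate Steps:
$\left(-1\right) \left(-24\right) + 1 \left(-1 + 6\right) = 24 + 1 \cdot 5 = 24 + 5 = 29$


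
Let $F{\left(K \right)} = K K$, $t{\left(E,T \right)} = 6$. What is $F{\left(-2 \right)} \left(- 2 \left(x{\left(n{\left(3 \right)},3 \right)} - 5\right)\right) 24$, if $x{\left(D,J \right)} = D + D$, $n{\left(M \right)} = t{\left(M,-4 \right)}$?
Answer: $-1344$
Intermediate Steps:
$n{\left(M \right)} = 6$
$x{\left(D,J \right)} = 2 D$
$F{\left(K \right)} = K^{2}$
$F{\left(-2 \right)} \left(- 2 \left(x{\left(n{\left(3 \right)},3 \right)} - 5\right)\right) 24 = \left(-2\right)^{2} \left(- 2 \left(2 \cdot 6 - 5\right)\right) 24 = 4 \left(- 2 \left(12 - 5\right)\right) 24 = 4 \left(\left(-2\right) 7\right) 24 = 4 \left(-14\right) 24 = \left(-56\right) 24 = -1344$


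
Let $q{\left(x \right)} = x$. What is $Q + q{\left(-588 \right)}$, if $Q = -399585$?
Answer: $-400173$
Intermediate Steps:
$Q + q{\left(-588 \right)} = -399585 - 588 = -400173$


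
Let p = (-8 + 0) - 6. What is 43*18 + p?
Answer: 760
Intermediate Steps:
p = -14 (p = -8 - 6 = -14)
43*18 + p = 43*18 - 14 = 774 - 14 = 760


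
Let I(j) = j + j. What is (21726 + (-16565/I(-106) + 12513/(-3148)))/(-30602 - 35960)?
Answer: -79070135/241423268 ≈ -0.32752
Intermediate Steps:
I(j) = 2*j
(21726 + (-16565/I(-106) + 12513/(-3148)))/(-30602 - 35960) = (21726 + (-16565/(2*(-106)) + 12513/(-3148)))/(-30602 - 35960) = (21726 + (-16565/(-212) + 12513*(-1/3148)))/(-66562) = (21726 + (-16565*(-1/212) - 12513/3148))*(-1/66562) = (21726 + (16565/212 - 12513/3148))*(-1/66562) = (21726 + 6186733/83422)*(-1/66562) = (1818613105/83422)*(-1/66562) = -79070135/241423268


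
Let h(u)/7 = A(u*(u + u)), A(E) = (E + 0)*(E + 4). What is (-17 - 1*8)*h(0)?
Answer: 0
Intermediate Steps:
A(E) = E*(4 + E)
h(u) = 14*u**2*(4 + 2*u**2) (h(u) = 7*((u*(u + u))*(4 + u*(u + u))) = 7*((u*(2*u))*(4 + u*(2*u))) = 7*((2*u**2)*(4 + 2*u**2)) = 7*(2*u**2*(4 + 2*u**2)) = 14*u**2*(4 + 2*u**2))
(-17 - 1*8)*h(0) = (-17 - 1*8)*(28*0**2*(2 + 0**2)) = (-17 - 8)*(28*0*(2 + 0)) = -700*0*2 = -25*0 = 0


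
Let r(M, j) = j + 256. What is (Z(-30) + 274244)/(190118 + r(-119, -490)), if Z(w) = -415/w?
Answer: 1645547/1139304 ≈ 1.4443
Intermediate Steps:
r(M, j) = 256 + j
(Z(-30) + 274244)/(190118 + r(-119, -490)) = (-415/(-30) + 274244)/(190118 + (256 - 490)) = (-415*(-1/30) + 274244)/(190118 - 234) = (83/6 + 274244)/189884 = (1645547/6)*(1/189884) = 1645547/1139304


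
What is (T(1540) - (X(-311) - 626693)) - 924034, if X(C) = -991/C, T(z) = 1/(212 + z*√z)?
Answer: -84433864594452571/283960031604 + 385*√385/456527382 ≈ -2.9734e+5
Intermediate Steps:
T(z) = 1/(212 + z^(3/2))
(T(1540) - (X(-311) - 626693)) - 924034 = (1/(212 + 1540^(3/2)) - (-991/(-311) - 626693)) - 924034 = (1/(212 + 3080*√385) - (-991*(-1/311) - 626693)) - 924034 = (1/(212 + 3080*√385) - (991/311 - 626693)) - 924034 = (1/(212 + 3080*√385) - 1*(-194900532/311)) - 924034 = (1/(212 + 3080*√385) + 194900532/311) - 924034 = (194900532/311 + 1/(212 + 3080*√385)) - 924034 = -92474042/311 + 1/(212 + 3080*√385)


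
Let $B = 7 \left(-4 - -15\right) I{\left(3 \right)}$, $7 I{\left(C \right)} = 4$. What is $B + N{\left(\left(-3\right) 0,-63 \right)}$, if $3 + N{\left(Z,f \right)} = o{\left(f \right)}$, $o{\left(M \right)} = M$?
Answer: $-22$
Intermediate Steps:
$N{\left(Z,f \right)} = -3 + f$
$I{\left(C \right)} = \frac{4}{7}$ ($I{\left(C \right)} = \frac{1}{7} \cdot 4 = \frac{4}{7}$)
$B = 44$ ($B = 7 \left(-4 - -15\right) \frac{4}{7} = 7 \left(-4 + 15\right) \frac{4}{7} = 7 \cdot 11 \cdot \frac{4}{7} = 77 \cdot \frac{4}{7} = 44$)
$B + N{\left(\left(-3\right) 0,-63 \right)} = 44 - 66 = -22$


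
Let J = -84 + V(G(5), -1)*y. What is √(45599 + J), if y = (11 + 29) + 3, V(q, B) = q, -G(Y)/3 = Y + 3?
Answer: √44483 ≈ 210.91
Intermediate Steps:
G(Y) = -9 - 3*Y (G(Y) = -3*(Y + 3) = -3*(3 + Y) = -9 - 3*Y)
y = 43 (y = 40 + 3 = 43)
J = -1116 (J = -84 + (-9 - 3*5)*43 = -84 + (-9 - 15)*43 = -84 - 24*43 = -84 - 1032 = -1116)
√(45599 + J) = √(45599 - 1116) = √44483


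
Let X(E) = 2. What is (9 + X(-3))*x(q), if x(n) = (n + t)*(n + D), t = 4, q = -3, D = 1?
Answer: -22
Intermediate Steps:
x(n) = (1 + n)*(4 + n) (x(n) = (n + 4)*(n + 1) = (4 + n)*(1 + n) = (1 + n)*(4 + n))
(9 + X(-3))*x(q) = (9 + 2)*(4 + (-3)² + 5*(-3)) = 11*(4 + 9 - 15) = 11*(-2) = -22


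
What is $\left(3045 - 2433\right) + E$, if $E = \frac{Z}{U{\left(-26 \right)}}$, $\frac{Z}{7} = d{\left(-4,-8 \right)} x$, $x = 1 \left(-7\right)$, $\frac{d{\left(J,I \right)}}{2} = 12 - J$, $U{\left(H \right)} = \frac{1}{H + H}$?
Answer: $82148$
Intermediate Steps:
$U{\left(H \right)} = \frac{1}{2 H}$
$d{\left(J,I \right)} = 24 - 2 J$ ($d{\left(J,I \right)} = 2 \left(12 - J\right) = 24 - 2 J$)
$x = -7$
$Z = -1568$ ($Z = 7 \left(24 - -8\right) \left(-7\right) = 7 \left(24 + 8\right) \left(-7\right) = 7 \cdot 32 \left(-7\right) = 7 \left(-224\right) = -1568$)
$E = 81536$ ($E = - \frac{1568}{\frac{1}{2} \frac{1}{-26}} = - \frac{1568}{\frac{1}{2} \left(- \frac{1}{26}\right)} = - \frac{1568}{- \frac{1}{52}} = \left(-1568\right) \left(-52\right) = 81536$)
$\left(3045 - 2433\right) + E = \left(3045 - 2433\right) + 81536 = 612 + 81536 = 82148$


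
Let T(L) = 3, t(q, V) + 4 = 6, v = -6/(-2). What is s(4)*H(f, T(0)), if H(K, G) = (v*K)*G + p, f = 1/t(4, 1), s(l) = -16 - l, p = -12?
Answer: 150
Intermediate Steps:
v = 3 (v = -6*(-½) = 3)
t(q, V) = 2 (t(q, V) = -4 + 6 = 2)
f = ½ (f = 1/2 = ½ ≈ 0.50000)
H(K, G) = -12 + 3*G*K (H(K, G) = (3*K)*G - 12 = 3*G*K - 12 = -12 + 3*G*K)
s(4)*H(f, T(0)) = (-16 - 1*4)*(-12 + 3*3*(½)) = (-16 - 4)*(-12 + 9/2) = -20*(-15/2) = 150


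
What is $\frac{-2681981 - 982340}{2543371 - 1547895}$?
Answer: $- \frac{3664321}{995476} \approx -3.681$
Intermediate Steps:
$\frac{-2681981 - 982340}{2543371 - 1547895} = - \frac{3664321}{995476}$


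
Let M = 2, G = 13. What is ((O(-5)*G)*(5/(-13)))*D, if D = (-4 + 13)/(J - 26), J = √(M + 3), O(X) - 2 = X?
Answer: -3510/671 - 135*√5/671 ≈ -5.6809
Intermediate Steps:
O(X) = 2 + X
J = √5 (J = √(2 + 3) = √5 ≈ 2.2361)
D = 9/(-26 + √5) (D = (-4 + 13)/(√5 - 26) = 9/(-26 + √5) ≈ -0.37873)
((O(-5)*G)*(5/(-13)))*D = (((2 - 5)*13)*(5/(-13)))*(-234/671 - 9*√5/671) = ((-3*13)*(5*(-1/13)))*(-234/671 - 9*√5/671) = (-39*(-5/13))*(-234/671 - 9*√5/671) = 15*(-234/671 - 9*√5/671) = -3510/671 - 135*√5/671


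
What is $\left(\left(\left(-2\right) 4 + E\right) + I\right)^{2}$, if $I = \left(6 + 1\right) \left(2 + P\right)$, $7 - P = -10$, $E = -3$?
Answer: $14884$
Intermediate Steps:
$P = 17$ ($P = 7 - -10 = 7 + 10 = 17$)
$I = 133$ ($I = \left(6 + 1\right) \left(2 + 17\right) = 7 \cdot 19 = 133$)
$\left(\left(\left(-2\right) 4 + E\right) + I\right)^{2} = \left(\left(\left(-2\right) 4 - 3\right) + 133\right)^{2} = \left(\left(-8 - 3\right) + 133\right)^{2} = \left(-11 + 133\right)^{2} = 122^{2} = 14884$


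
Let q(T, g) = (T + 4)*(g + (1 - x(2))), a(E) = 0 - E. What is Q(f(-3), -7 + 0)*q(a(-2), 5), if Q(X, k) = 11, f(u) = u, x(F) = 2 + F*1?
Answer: 132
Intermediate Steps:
x(F) = 2 + F
a(E) = -E
q(T, g) = (-3 + g)*(4 + T) (q(T, g) = (T + 4)*(g + (1 - (2 + 2))) = (4 + T)*(g + (1 - 1*4)) = (4 + T)*(g + (1 - 4)) = (4 + T)*(g - 3) = (4 + T)*(-3 + g) = (-3 + g)*(4 + T))
Q(f(-3), -7 + 0)*q(a(-2), 5) = 11*(-12 - (-3)*(-2) + 4*5 - 1*(-2)*5) = 11*(-12 - 3*2 + 20 + 2*5) = 11*(-12 - 6 + 20 + 10) = 11*12 = 132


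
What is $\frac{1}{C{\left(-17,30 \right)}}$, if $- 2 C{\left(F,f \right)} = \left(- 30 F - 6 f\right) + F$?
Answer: $- \frac{2}{313} \approx -0.0063898$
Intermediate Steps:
$C{\left(F,f \right)} = 3 f + \frac{29 F}{2}$ ($C{\left(F,f \right)} = - \frac{\left(- 30 F - 6 f\right) + F}{2} = - \frac{- 29 F - 6 f}{2} = 3 f + \frac{29 F}{2}$)
$\frac{1}{C{\left(-17,30 \right)}} = \frac{1}{3 \cdot 30 + \frac{29}{2} \left(-17\right)} = \frac{1}{90 - \frac{493}{2}} = \frac{1}{- \frac{313}{2}} = - \frac{2}{313}$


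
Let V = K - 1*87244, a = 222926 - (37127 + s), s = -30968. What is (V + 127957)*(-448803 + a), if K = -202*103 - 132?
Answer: -4588511900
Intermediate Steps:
K = -20938 (K = -20806 - 132 = -20938)
a = 216767 (a = 222926 - (37127 - 30968) = 222926 - 1*6159 = 222926 - 6159 = 216767)
V = -108182 (V = -20938 - 1*87244 = -20938 - 87244 = -108182)
(V + 127957)*(-448803 + a) = (-108182 + 127957)*(-448803 + 216767) = 19775*(-232036) = -4588511900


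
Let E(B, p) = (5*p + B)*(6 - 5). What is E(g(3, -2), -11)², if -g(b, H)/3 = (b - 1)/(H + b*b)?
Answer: 152881/49 ≈ 3120.0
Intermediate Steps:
g(b, H) = -3*(-1 + b)/(H + b²) (g(b, H) = -3*(b - 1)/(H + b*b) = -3*(-1 + b)/(H + b²))
E(B, p) = B + 5*p (E(B, p) = (B + 5*p)*1 = B + 5*p)
E(g(3, -2), -11)² = (3*(1 - 1*3)/(-2 + 3²) + 5*(-11))² = (3*(1 - 3)/(-2 + 9) - 55)² = (3*(-2)/7 - 55)² = (3*(⅐)*(-2) - 55)² = (-6/7 - 55)² = (-391/7)² = 152881/49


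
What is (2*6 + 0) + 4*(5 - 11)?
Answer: -12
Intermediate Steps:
(2*6 + 0) + 4*(5 - 11) = (12 + 0) + 4*(-6) = 12 - 24 = -12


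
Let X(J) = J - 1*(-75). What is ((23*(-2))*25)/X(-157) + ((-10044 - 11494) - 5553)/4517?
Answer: 1486544/185197 ≈ 8.0268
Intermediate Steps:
X(J) = 75 + J (X(J) = J + 75 = 75 + J)
((23*(-2))*25)/X(-157) + ((-10044 - 11494) - 5553)/4517 = ((23*(-2))*25)/(75 - 157) + ((-10044 - 11494) - 5553)/4517 = -46*25/(-82) + (-21538 - 5553)*(1/4517) = -1150*(-1/82) - 27091*1/4517 = 575/41 - 27091/4517 = 1486544/185197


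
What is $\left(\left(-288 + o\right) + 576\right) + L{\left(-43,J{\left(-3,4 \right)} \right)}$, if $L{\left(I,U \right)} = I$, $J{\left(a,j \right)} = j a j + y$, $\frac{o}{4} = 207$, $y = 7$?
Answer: $1073$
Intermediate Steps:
$o = 828$ ($o = 4 \cdot 207 = 828$)
$J{\left(a,j \right)} = 7 + a j^{2}$ ($J{\left(a,j \right)} = j a j + 7 = a j j + 7 = a j^{2} + 7 = 7 + a j^{2}$)
$\left(\left(-288 + o\right) + 576\right) + L{\left(-43,J{\left(-3,4 \right)} \right)} = \left(\left(-288 + 828\right) + 576\right) - 43 = \left(540 + 576\right) - 43 = 1116 - 43 = 1073$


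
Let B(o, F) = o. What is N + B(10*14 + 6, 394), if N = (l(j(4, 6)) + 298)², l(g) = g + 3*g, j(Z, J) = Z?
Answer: 98742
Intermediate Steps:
l(g) = 4*g
N = 98596 (N = (4*4 + 298)² = (16 + 298)² = 314² = 98596)
N + B(10*14 + 6, 394) = 98596 + (10*14 + 6) = 98596 + (140 + 6) = 98596 + 146 = 98742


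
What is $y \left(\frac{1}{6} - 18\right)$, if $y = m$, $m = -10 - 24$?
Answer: $\frac{1819}{3} \approx 606.33$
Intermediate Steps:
$m = -34$ ($m = -10 - 24 = -34$)
$y = -34$
$y \left(\frac{1}{6} - 18\right) = - 34 \left(\frac{1}{6} - 18\right) = \left(-34\right) \left(- \frac{107}{6}\right) = \frac{1819}{3}$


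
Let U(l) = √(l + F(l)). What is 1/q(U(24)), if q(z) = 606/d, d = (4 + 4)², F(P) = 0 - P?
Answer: 32/303 ≈ 0.10561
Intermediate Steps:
F(P) = -P
d = 64 (d = 8² = 64)
U(l) = 0 (U(l) = √(l - l) = √0 = 0)
q(z) = 303/32 (q(z) = 606/64 = 606*(1/64) = 303/32)
1/q(U(24)) = 1/(303/32) = 32/303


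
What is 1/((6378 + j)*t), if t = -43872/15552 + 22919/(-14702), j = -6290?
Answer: -595431/229497224 ≈ -0.0025945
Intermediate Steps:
t = -2607923/595431 (t = -43872*1/15552 + 22919*(-1/14702) = -457/162 - 22919/14702 = -2607923/595431 ≈ -4.3799)
1/((6378 + j)*t) = 1/((6378 - 6290)*(-2607923/595431)) = -595431/2607923/88 = (1/88)*(-595431/2607923) = -595431/229497224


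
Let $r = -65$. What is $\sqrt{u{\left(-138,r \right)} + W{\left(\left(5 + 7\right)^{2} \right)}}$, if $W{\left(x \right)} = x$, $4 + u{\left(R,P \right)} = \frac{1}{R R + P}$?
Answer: $\frac{3 \sqrt{5603151191}}{18979} \approx 11.832$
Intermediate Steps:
$u{\left(R,P \right)} = -4 + \frac{1}{P + R^{2}}$ ($u{\left(R,P \right)} = -4 + \frac{1}{R R + P} = -4 + \frac{1}{R^{2} + P} = -4 + \frac{1}{P + R^{2}}$)
$\sqrt{u{\left(-138,r \right)} + W{\left(\left(5 + 7\right)^{2} \right)}} = \sqrt{\frac{1 - -260 - 4 \left(-138\right)^{2}}{-65 + \left(-138\right)^{2}} + \left(5 + 7\right)^{2}} = \sqrt{\frac{1 + 260 - 76176}{-65 + 19044} + 12^{2}} = \sqrt{\frac{1 + 260 - 76176}{18979} + 144} = \sqrt{\frac{1}{18979} \left(-75915\right) + 144} = \sqrt{- \frac{75915}{18979} + 144} = \sqrt{\frac{2657061}{18979}} = \frac{3 \sqrt{5603151191}}{18979}$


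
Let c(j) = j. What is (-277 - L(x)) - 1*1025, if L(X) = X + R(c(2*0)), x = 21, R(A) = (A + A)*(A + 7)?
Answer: -1323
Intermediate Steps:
R(A) = 2*A*(7 + A) (R(A) = (2*A)*(7 + A) = 2*A*(7 + A))
L(X) = X (L(X) = X + 2*(2*0)*(7 + 2*0) = X + 2*0*(7 + 0) = X + 2*0*7 = X + 0 = X)
(-277 - L(x)) - 1*1025 = (-277 - 1*21) - 1*1025 = (-277 - 21) - 1025 = -298 - 1025 = -1323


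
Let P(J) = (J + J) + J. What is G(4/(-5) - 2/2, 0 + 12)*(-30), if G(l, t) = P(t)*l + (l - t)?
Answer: 2358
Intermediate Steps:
P(J) = 3*J (P(J) = 2*J + J = 3*J)
G(l, t) = l - t + 3*l*t (G(l, t) = (3*t)*l + (l - t) = 3*l*t + (l - t) = l - t + 3*l*t)
G(4/(-5) - 2/2, 0 + 12)*(-30) = ((4/(-5) - 2/2) - (0 + 12) + 3*(4/(-5) - 2/2)*(0 + 12))*(-30) = ((4*(-⅕) - 2*½) - 1*12 + 3*(4*(-⅕) - 2*½)*12)*(-30) = ((-⅘ - 1) - 12 + 3*(-⅘ - 1)*12)*(-30) = (-9/5 - 12 + 3*(-9/5)*12)*(-30) = (-9/5 - 12 - 324/5)*(-30) = -393/5*(-30) = 2358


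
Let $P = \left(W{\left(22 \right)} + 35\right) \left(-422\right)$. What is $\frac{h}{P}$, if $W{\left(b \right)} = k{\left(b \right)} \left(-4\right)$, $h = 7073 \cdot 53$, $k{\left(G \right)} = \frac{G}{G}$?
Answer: $- \frac{374869}{13082} \approx -28.655$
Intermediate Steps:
$k{\left(G \right)} = 1$
$h = 374869$
$W{\left(b \right)} = -4$ ($W{\left(b \right)} = 1 \left(-4\right) = -4$)
$P = -13082$ ($P = \left(-4 + 35\right) \left(-422\right) = 31 \left(-422\right) = -13082$)
$\frac{h}{P} = \frac{374869}{-13082} = 374869 \left(- \frac{1}{13082}\right) = - \frac{374869}{13082}$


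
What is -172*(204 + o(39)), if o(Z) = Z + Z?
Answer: -48504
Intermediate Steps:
o(Z) = 2*Z
-172*(204 + o(39)) = -172*(204 + 2*39) = -172*(204 + 78) = -172*282 = -48504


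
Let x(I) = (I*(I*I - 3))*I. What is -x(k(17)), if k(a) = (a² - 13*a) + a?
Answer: -52178950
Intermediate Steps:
k(a) = a² - 12*a
x(I) = I²*(-3 + I²) (x(I) = (I*(I² - 3))*I = (I*(-3 + I²))*I = I²*(-3 + I²))
-x(k(17)) = -(17*(-12 + 17))²*(-3 + (17*(-12 + 17))²) = -(17*5)²*(-3 + (17*5)²) = -85²*(-3 + 85²) = -7225*(-3 + 7225) = -7225*7222 = -1*52178950 = -52178950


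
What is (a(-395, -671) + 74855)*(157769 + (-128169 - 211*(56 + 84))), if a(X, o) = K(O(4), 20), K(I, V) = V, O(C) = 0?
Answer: 4492500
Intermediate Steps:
a(X, o) = 20
(a(-395, -671) + 74855)*(157769 + (-128169 - 211*(56 + 84))) = (20 + 74855)*(157769 + (-128169 - 211*(56 + 84))) = 74875*(157769 + (-128169 - 211*140)) = 74875*(157769 + (-128169 - 1*29540)) = 74875*(157769 + (-128169 - 29540)) = 74875*(157769 - 157709) = 74875*60 = 4492500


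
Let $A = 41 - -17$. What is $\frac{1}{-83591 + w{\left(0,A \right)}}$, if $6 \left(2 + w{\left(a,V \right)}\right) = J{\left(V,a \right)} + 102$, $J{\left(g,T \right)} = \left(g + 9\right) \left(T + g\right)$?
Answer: $- \frac{3}{248785} \approx -1.2059 \cdot 10^{-5}$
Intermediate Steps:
$J{\left(g,T \right)} = \left(9 + g\right) \left(T + g\right)$
$A = 58$ ($A = 41 + 17 = 58$)
$w{\left(a,V \right)} = 15 + \frac{V^{2}}{6} + \frac{3 V}{2} + \frac{3 a}{2} + \frac{V a}{6}$ ($w{\left(a,V \right)} = -2 + \frac{\left(V^{2} + 9 a + 9 V + a V\right) + 102}{6} = -2 + \frac{\left(V^{2} + 9 a + 9 V + V a\right) + 102}{6} = -2 + \frac{\left(V^{2} + 9 V + 9 a + V a\right) + 102}{6} = -2 + \frac{102 + V^{2} + 9 V + 9 a + V a}{6} = -2 + \left(17 + \frac{V^{2}}{6} + \frac{3 V}{2} + \frac{3 a}{2} + \frac{V a}{6}\right) = 15 + \frac{V^{2}}{6} + \frac{3 V}{2} + \frac{3 a}{2} + \frac{V a}{6}$)
$\frac{1}{-83591 + w{\left(0,A \right)}} = \frac{1}{-83591 + \left(15 + \frac{58^{2}}{6} + \frac{3}{2} \cdot 58 + \frac{3}{2} \cdot 0 + \frac{1}{6} \cdot 58 \cdot 0\right)} = \frac{1}{-83591 + \left(15 + \frac{1}{6} \cdot 3364 + 87 + 0 + 0\right)} = \frac{1}{-83591 + \left(15 + \frac{1682}{3} + 87 + 0 + 0\right)} = \frac{1}{-83591 + \frac{1988}{3}} = \frac{1}{- \frac{248785}{3}} = - \frac{3}{248785}$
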